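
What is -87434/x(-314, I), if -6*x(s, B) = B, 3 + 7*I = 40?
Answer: 3672228/37 ≈ 99249.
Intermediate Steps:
I = 37/7 (I = -3/7 + (1/7)*40 = -3/7 + 40/7 = 37/7 ≈ 5.2857)
x(s, B) = -B/6
-87434/x(-314, I) = -87434/((-1/6*37/7)) = -87434/(-37/42) = -87434*(-42/37) = 3672228/37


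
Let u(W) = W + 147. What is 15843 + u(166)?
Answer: 16156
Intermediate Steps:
u(W) = 147 + W
15843 + u(166) = 15843 + (147 + 166) = 15843 + 313 = 16156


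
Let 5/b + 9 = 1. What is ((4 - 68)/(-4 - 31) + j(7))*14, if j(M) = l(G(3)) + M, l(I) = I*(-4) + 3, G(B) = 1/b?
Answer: 1276/5 ≈ 255.20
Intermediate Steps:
b = -5/8 (b = 5/(-9 + 1) = 5/(-8) = 5*(-1/8) = -5/8 ≈ -0.62500)
G(B) = -8/5 (G(B) = 1/(-5/8) = -8/5)
l(I) = 3 - 4*I (l(I) = -4*I + 3 = 3 - 4*I)
j(M) = 47/5 + M (j(M) = (3 - 4*(-8/5)) + M = (3 + 32/5) + M = 47/5 + M)
((4 - 68)/(-4 - 31) + j(7))*14 = ((4 - 68)/(-4 - 31) + (47/5 + 7))*14 = (-64/(-35) + 82/5)*14 = (-64*(-1/35) + 82/5)*14 = (64/35 + 82/5)*14 = (638/35)*14 = 1276/5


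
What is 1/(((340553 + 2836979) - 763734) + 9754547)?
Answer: 1/12168345 ≈ 8.2180e-8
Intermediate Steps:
1/(((340553 + 2836979) - 763734) + 9754547) = 1/((3177532 - 763734) + 9754547) = 1/(2413798 + 9754547) = 1/12168345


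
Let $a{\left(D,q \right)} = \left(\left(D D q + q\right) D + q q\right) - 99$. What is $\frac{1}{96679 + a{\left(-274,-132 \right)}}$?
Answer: $\frac{1}{2715498940} \approx 3.6826 \cdot 10^{-10}$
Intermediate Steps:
$a{\left(D,q \right)} = -99 + q^{2} + D \left(q + q D^{2}\right)$ ($a{\left(D,q \right)} = \left(\left(D^{2} q + q\right) D + q^{2}\right) - 99 = \left(\left(q D^{2} + q\right) D + q^{2}\right) - 99 = \left(\left(q + q D^{2}\right) D + q^{2}\right) - 99 = \left(D \left(q + q D^{2}\right) + q^{2}\right) - 99 = \left(q^{2} + D \left(q + q D^{2}\right)\right) - 99 = -99 + q^{2} + D \left(q + q D^{2}\right)$)
$\frac{1}{96679 + a{\left(-274,-132 \right)}} = \frac{1}{96679 - \left(-36069 - 2715348768 - 17424\right)} = \frac{1}{96679 + \left(-99 + 17424 + 36168 - -2715348768\right)} = \frac{1}{96679 + \left(-99 + 17424 + 36168 + 2715348768\right)} = \frac{1}{96679 + 2715402261} = \frac{1}{2715498940}$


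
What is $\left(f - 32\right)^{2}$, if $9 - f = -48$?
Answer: $625$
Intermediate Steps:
$f = 57$ ($f = 9 - -48 = 9 + 48 = 57$)
$\left(f - 32\right)^{2} = \left(57 - 32\right)^{2} = 25^{2} = 625$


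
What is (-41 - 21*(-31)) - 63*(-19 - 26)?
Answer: 3445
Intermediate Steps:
(-41 - 21*(-31)) - 63*(-19 - 26) = (-41 + 651) - 63*(-45) = 610 - 1*(-2835) = 610 + 2835 = 3445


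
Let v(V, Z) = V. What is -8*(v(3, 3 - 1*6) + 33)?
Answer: -288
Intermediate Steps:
-8*(v(3, 3 - 1*6) + 33) = -8*(3 + 33) = -8*36 = -288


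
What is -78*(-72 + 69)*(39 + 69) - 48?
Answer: 25224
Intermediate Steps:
-78*(-72 + 69)*(39 + 69) - 48 = -(-234)*108 - 48 = -78*(-324) - 48 = 25272 - 48 = 25224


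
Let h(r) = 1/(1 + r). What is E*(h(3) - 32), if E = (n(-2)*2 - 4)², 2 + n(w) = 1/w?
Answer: -10287/4 ≈ -2571.8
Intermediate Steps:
n(w) = -2 + 1/w
E = 81 (E = ((-2 + 1/(-2))*2 - 4)² = ((-2 - ½)*2 - 4)² = (-5/2*2 - 4)² = (-5 - 4)² = (-9)² = 81)
E*(h(3) - 32) = 81*(1/(1 + 3) - 32) = 81*(1/4 - 32) = 81*(¼ - 32) = 81*(-127/4) = -10287/4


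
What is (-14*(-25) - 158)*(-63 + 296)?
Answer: 44736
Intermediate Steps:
(-14*(-25) - 158)*(-63 + 296) = (350 - 158)*233 = 192*233 = 44736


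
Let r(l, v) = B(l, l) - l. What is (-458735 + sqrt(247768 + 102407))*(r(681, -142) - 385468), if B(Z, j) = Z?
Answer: 176827662980 - 1927340*sqrt(14007) ≈ 1.7660e+11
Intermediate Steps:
r(l, v) = 0 (r(l, v) = l - l = 0)
(-458735 + sqrt(247768 + 102407))*(r(681, -142) - 385468) = (-458735 + sqrt(247768 + 102407))*(0 - 385468) = (-458735 + sqrt(350175))*(-385468) = (-458735 + 5*sqrt(14007))*(-385468) = 176827662980 - 1927340*sqrt(14007)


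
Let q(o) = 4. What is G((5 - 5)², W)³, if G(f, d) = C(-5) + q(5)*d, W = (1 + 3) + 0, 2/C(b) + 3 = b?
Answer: 250047/64 ≈ 3907.0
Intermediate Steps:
C(b) = 2/(-3 + b)
W = 4 (W = 4 + 0 = 4)
G(f, d) = -¼ + 4*d (G(f, d) = 2/(-3 - 5) + 4*d = 2/(-8) + 4*d = 2*(-⅛) + 4*d = -¼ + 4*d)
G((5 - 5)², W)³ = (-¼ + 4*4)³ = (-¼ + 16)³ = (63/4)³ = 250047/64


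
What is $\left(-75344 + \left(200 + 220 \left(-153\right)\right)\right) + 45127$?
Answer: $-63677$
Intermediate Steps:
$\left(-75344 + \left(200 + 220 \left(-153\right)\right)\right) + 45127 = \left(-75344 + \left(200 - 33660\right)\right) + 45127 = \left(-75344 - 33460\right) + 45127 = -108804 + 45127 = -63677$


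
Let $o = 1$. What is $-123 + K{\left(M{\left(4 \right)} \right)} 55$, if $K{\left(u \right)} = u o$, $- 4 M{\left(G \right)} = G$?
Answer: $-178$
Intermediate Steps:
$M{\left(G \right)} = - \frac{G}{4}$
$K{\left(u \right)} = u$ ($K{\left(u \right)} = u 1 = u$)
$-123 + K{\left(M{\left(4 \right)} \right)} 55 = -123 + \left(- \frac{1}{4}\right) 4 \cdot 55 = -123 - 55 = -178$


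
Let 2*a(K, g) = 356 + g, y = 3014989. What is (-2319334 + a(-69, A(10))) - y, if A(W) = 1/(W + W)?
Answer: -213365799/40 ≈ -5.3341e+6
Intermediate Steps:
A(W) = 1/(2*W)
a(K, g) = 178 + g/2 (a(K, g) = (356 + g)/2 = 178 + g/2)
(-2319334 + a(-69, A(10))) - y = (-2319334 + (178 + ((½)/10)/2)) - 1*3014989 = (-2319334 + (178 + ((½)*(⅒))/2)) - 3014989 = (-2319334 + (178 + (½)*(1/20))) - 3014989 = (-2319334 + (178 + 1/40)) - 3014989 = (-2319334 + 7121/40) - 3014989 = -92766239/40 - 3014989 = -213365799/40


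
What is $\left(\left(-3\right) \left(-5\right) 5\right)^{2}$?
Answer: $5625$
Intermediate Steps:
$\left(\left(-3\right) \left(-5\right) 5\right)^{2} = \left(15 \cdot 5\right)^{2} = 75^{2} = 5625$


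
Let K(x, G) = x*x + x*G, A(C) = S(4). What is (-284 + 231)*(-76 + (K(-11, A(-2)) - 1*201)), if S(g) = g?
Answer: 10600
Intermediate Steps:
A(C) = 4
K(x, G) = x**2 + G*x
(-284 + 231)*(-76 + (K(-11, A(-2)) - 1*201)) = (-284 + 231)*(-76 + (-11*(4 - 11) - 1*201)) = -53*(-76 + (-11*(-7) - 201)) = -53*(-76 + (77 - 201)) = -53*(-76 - 124) = -53*(-200) = 10600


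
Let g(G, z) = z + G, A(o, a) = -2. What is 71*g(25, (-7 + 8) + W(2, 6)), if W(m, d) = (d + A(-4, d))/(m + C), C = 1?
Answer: 5822/3 ≈ 1940.7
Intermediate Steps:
W(m, d) = (-2 + d)/(1 + m) (W(m, d) = (d - 2)/(m + 1) = (-2 + d)/(1 + m))
g(G, z) = G + z
71*g(25, (-7 + 8) + W(2, 6)) = 71*(25 + ((-7 + 8) + (-2 + 6)/(1 + 2))) = 71*(25 + (1 + 4/3)) = 71*(25 + 7/3) = 71*(82/3) = 5822/3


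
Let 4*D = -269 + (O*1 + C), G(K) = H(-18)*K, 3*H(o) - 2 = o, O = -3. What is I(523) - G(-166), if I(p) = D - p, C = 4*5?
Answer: -4414/3 ≈ -1471.3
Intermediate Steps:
H(o) = 2/3 + o/3
C = 20
G(K) = -16*K/3 (G(K) = (2/3 + (1/3)*(-18))*K = (2/3 - 6)*K = -16*K/3)
D = -63 (D = (-269 + (-3*1 + 20))/4 = (-269 + (-3 + 20))/4 = (-269 + 17)/4 = (1/4)*(-252) = -63)
I(p) = -63 - p
I(523) - G(-166) = (-63 - 1*523) - (-16)*(-166)/3 = (-63 - 523) - 1*2656/3 = -586 - 2656/3 = -4414/3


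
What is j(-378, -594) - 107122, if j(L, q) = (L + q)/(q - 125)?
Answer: -77019746/719 ≈ -1.0712e+5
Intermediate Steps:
j(L, q) = (L + q)/(-125 + q)
j(-378, -594) - 107122 = (-378 - 594)/(-125 - 594) - 107122 = -972/(-719) - 107122 = -1/719*(-972) - 107122 = 972/719 - 107122 = -77019746/719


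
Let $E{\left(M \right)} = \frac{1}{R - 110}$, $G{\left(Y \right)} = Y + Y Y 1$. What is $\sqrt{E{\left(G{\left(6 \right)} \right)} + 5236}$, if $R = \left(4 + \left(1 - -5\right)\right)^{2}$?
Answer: $\frac{\sqrt{523590}}{10} \approx 72.359$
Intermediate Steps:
$G{\left(Y \right)} = Y + Y^{2}$ ($G{\left(Y \right)} = Y + Y^{2} \cdot 1 = Y + Y^{2}$)
$R = 100$ ($R = \left(4 + \left(1 + 5\right)\right)^{2} = \left(4 + 6\right)^{2} = 10^{2} = 100$)
$E{\left(M \right)} = - \frac{1}{10}$ ($E{\left(M \right)} = \frac{1}{100 - 110} = \frac{1}{-10} = - \frac{1}{10}$)
$\sqrt{E{\left(G{\left(6 \right)} \right)} + 5236} = \sqrt{- \frac{1}{10} + 5236} = \sqrt{\frac{52359}{10}} = \frac{\sqrt{523590}}{10}$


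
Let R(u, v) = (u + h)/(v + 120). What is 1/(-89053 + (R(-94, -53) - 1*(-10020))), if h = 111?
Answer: -67/5295194 ≈ -1.2653e-5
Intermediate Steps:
R(u, v) = (111 + u)/(120 + v) (R(u, v) = (u + 111)/(v + 120) = (111 + u)/(120 + v))
1/(-89053 + (R(-94, -53) - 1*(-10020))) = 1/(-89053 + ((111 - 94)/(120 - 53) - 1*(-10020))) = 1/(-89053 + (17/67 + 10020)) = 1/(-89053 + 671357/67) = 1/(-5295194/67) = -67/5295194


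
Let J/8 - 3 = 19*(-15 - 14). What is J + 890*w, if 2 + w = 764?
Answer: 673796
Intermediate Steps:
w = 762 (w = -2 + 764 = 762)
J = -4384 (J = 24 + 8*(19*(-15 - 14)) = 24 + 8*(19*(-29)) = 24 + 8*(-551) = 24 - 4408 = -4384)
J + 890*w = -4384 + 890*762 = -4384 + 678180 = 673796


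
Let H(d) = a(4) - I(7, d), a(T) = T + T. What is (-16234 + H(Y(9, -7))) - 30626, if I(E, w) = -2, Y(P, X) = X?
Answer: -46850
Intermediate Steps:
a(T) = 2*T
H(d) = 10 (H(d) = 2*4 - 1*(-2) = 8 + 2 = 10)
(-16234 + H(Y(9, -7))) - 30626 = (-16234 + 10) - 30626 = -16224 - 30626 = -46850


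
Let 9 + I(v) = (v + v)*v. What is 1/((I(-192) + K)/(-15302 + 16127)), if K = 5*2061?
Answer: 275/28008 ≈ 0.0098186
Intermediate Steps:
I(v) = -9 + 2*v² (I(v) = -9 + (v + v)*v = -9 + (2*v)*v = -9 + 2*v²)
K = 10305
1/((I(-192) + K)/(-15302 + 16127)) = 1/(((-9 + 2*(-192)²) + 10305)/(-15302 + 16127)) = 1/(((-9 + 2*36864) + 10305)/825) = 1/(((-9 + 73728) + 10305)*(1/825)) = 1/((73719 + 10305)*(1/825)) = 1/(84024*(1/825)) = 1/(28008/275) = 275/28008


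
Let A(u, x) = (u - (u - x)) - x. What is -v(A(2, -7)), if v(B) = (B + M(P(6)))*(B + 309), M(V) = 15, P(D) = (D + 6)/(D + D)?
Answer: -4635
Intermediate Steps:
P(D) = (6 + D)/(2*D) (P(D) = (6 + D)/((2*D)) = (6 + D)*(1/(2*D)) = (6 + D)/(2*D))
A(u, x) = 0 (A(u, x) = (u + (x - u)) - x = x - x = 0)
v(B) = (15 + B)*(309 + B) (v(B) = (B + 15)*(B + 309) = (15 + B)*(309 + B))
-v(A(2, -7)) = -(4635 + 0**2 + 324*0) = -(4635 + 0 + 0) = -1*4635 = -4635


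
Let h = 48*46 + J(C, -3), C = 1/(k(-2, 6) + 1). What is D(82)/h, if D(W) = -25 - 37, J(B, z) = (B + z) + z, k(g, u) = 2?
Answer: -186/6607 ≈ -0.028152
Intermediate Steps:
C = 1/3 (C = 1/(2 + 1) = 1/3 ≈ 0.33333)
J(B, z) = B + 2*z
h = 6607/3 (h = 48*46 + (1/3 + 2*(-3)) = 2208 + (1/3 - 6) = 2208 - 17/3 = 6607/3 ≈ 2202.3)
D(W) = -62
D(82)/h = -62/6607/3 = -62*3/6607 = -186/6607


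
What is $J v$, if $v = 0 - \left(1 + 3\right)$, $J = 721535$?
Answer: $-2886140$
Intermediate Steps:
$v = -4$ ($v = 0 - 4 = -4$)
$J v = 721535 \left(-4\right) = -2886140$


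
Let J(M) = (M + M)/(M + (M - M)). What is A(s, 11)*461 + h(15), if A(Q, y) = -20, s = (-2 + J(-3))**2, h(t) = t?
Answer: -9205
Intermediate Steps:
J(M) = 2 (J(M) = (2*M)/(M + 0) = (2*M)/M = 2)
s = 0 (s = (-2 + 2)**2 = 0**2 = 0)
A(s, 11)*461 + h(15) = -20*461 + 15 = -9220 + 15 = -9205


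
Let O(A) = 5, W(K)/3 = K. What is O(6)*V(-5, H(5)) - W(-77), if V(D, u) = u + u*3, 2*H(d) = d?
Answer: 281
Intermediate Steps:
H(d) = d/2
W(K) = 3*K
V(D, u) = 4*u (V(D, u) = u + 3*u = 4*u)
O(6)*V(-5, H(5)) - W(-77) = 5*(4*((½)*5)) - 3*(-77) = 5*(4*(5/2)) - 1*(-231) = 5*10 + 231 = 50 + 231 = 281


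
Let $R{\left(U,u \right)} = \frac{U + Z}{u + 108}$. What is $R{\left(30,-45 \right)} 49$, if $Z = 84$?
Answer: $\frac{266}{3} \approx 88.667$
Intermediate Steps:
$R{\left(U,u \right)} = \frac{84 + U}{108 + u}$ ($R{\left(U,u \right)} = \frac{U + 84}{u + 108} = \frac{84 + U}{108 + u}$)
$R{\left(30,-45 \right)} 49 = \frac{84 + 30}{108 - 45} \cdot 49 = \frac{1}{63} \cdot 114 \cdot 49 = \frac{38}{21} \cdot 49 = \frac{266}{3}$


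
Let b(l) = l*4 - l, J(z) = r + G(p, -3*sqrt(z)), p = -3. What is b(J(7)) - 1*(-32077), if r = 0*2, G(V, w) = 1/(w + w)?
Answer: 32077 - sqrt(7)/14 ≈ 32077.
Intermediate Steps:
G(V, w) = 1/(2*w)
r = 0
J(z) = -1/(6*sqrt(z)) (J(z) = 0 + 1/(2*((-3*sqrt(z)))) = 0 + (-1/(3*sqrt(z)))/2 = 0 - 1/(6*sqrt(z)) = -1/(6*sqrt(z)))
b(l) = 3*l (b(l) = 4*l - l = 3*l)
b(J(7)) - 1*(-32077) = 3*(-sqrt(7)/42) - 1*(-32077) = 3*(-sqrt(7)/42) + 32077 = -sqrt(7)/14 + 32077 = 32077 - sqrt(7)/14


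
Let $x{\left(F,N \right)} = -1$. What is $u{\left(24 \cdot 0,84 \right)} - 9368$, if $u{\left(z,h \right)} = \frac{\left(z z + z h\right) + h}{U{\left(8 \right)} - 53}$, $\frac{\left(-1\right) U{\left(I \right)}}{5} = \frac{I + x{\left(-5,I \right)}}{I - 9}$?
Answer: $- \frac{28118}{3} \approx -9372.7$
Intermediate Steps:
$U{\left(I \right)} = - \frac{5 \left(-1 + I\right)}{-9 + I}$ ($U{\left(I \right)} = - 5 \frac{I - 1}{I - 9} = - 5 \frac{-1 + I}{-9 + I} = - \frac{5 \left(-1 + I\right)}{-9 + I}$)
$u{\left(z,h \right)} = - \frac{h}{18} - \frac{z^{2}}{18} - \frac{h z}{18}$ ($u{\left(z,h \right)} = \frac{\left(z z + z h\right) + h}{\frac{5 \left(1 - 8\right)}{-9 + 8} - 53} = \frac{\left(z^{2} + h z\right) + h}{\frac{5 \left(1 - 8\right)}{-1} - 53} = \frac{h + z^{2} + h z}{5 \left(-1\right) \left(-7\right) - 53} = \frac{h + z^{2} + h z}{35 - 53} = \frac{h + z^{2} + h z}{-18} = \left(h + z^{2} + h z\right) \left(- \frac{1}{18}\right) = - \frac{h}{18} - \frac{z^{2}}{18} - \frac{h z}{18}$)
$u{\left(24 \cdot 0,84 \right)} - 9368 = \left(\left(- \frac{1}{18}\right) 84 - \frac{\left(24 \cdot 0\right)^{2}}{18} - \frac{14 \cdot 24 \cdot 0}{3}\right) - 9368 = \left(- \frac{14}{3} - \frac{0^{2}}{18} - \frac{14}{3} \cdot 0\right) - 9368 = \left(- \frac{14}{3} - 0 + 0\right) - 9368 = \left(- \frac{14}{3} + 0 + 0\right) - 9368 = - \frac{14}{3} - 9368 = - \frac{28118}{3}$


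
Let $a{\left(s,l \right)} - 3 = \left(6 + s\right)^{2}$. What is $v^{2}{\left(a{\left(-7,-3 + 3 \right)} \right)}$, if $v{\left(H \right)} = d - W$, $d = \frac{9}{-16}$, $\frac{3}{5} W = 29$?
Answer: $\frac{5508409}{2304} \approx 2390.8$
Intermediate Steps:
$W = \frac{145}{3}$ ($W = \frac{5}{3} \cdot 29 = \frac{145}{3} \approx 48.333$)
$d = - \frac{9}{16}$ ($d = 9 \left(- \frac{1}{16}\right) = - \frac{9}{16} \approx -0.5625$)
$a{\left(s,l \right)} = 3 + \left(6 + s\right)^{2}$
$v{\left(H \right)} = - \frac{2347}{48}$ ($v{\left(H \right)} = - \frac{9}{16} - \frac{145}{3} = - \frac{2347}{48}$)
$v^{2}{\left(a{\left(-7,-3 + 3 \right)} \right)} = \left(- \frac{2347}{48}\right)^{2} = \frac{5508409}{2304}$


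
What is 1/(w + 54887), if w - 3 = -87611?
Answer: -1/32721 ≈ -3.0561e-5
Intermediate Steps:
w = -87608 (w = 3 - 87611 = -87608)
1/(w + 54887) = 1/(-87608 + 54887) = 1/(-32721) = -1/32721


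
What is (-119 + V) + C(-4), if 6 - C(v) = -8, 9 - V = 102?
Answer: -198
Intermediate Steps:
V = -93 (V = 9 - 1*102 = 9 - 102 = -93)
C(v) = 14 (C(v) = 6 - 1*(-8) = 6 + 8 = 14)
(-119 + V) + C(-4) = (-119 - 93) + 14 = -212 + 14 = -198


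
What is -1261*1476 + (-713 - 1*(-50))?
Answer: -1861899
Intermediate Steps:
-1261*1476 + (-713 - 1*(-50)) = -1861236 + (-713 + 50) = -1861236 - 663 = -1861899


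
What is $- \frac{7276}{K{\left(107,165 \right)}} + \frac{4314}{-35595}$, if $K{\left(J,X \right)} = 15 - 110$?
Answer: $\frac{17238626}{225435} \approx 76.468$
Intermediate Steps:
$K{\left(J,X \right)} = -95$
$- \frac{7276}{K{\left(107,165 \right)}} + \frac{4314}{-35595} = - \frac{7276}{-95} + \frac{4314}{-35595} = \left(-7276\right) \left(- \frac{1}{95}\right) + 4314 \left(- \frac{1}{35595}\right) = \frac{7276}{95} - \frac{1438}{11865} = \frac{17238626}{225435}$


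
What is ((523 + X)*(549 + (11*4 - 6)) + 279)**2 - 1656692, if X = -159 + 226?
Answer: 120136142189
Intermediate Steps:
X = 67
((523 + X)*(549 + (11*4 - 6)) + 279)**2 - 1656692 = ((523 + 67)*(549 + (11*4 - 6)) + 279)**2 - 1656692 = (590*(549 + (44 - 6)) + 279)**2 - 1656692 = (590*(549 + 38) + 279)**2 - 1656692 = (590*587 + 279)**2 - 1656692 = (346330 + 279)**2 - 1656692 = 346609**2 - 1656692 = 120137798881 - 1656692 = 120136142189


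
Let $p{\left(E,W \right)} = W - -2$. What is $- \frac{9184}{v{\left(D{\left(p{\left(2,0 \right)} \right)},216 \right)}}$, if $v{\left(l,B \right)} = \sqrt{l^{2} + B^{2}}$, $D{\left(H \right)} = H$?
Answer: $- \frac{4592 \sqrt{11665}}{11665} \approx -42.517$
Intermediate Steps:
$p{\left(E,W \right)} = 2 + W$ ($p{\left(E,W \right)} = W + 2 = 2 + W$)
$v{\left(l,B \right)} = \sqrt{B^{2} + l^{2}}$
$- \frac{9184}{v{\left(D{\left(p{\left(2,0 \right)} \right)},216 \right)}} = - \frac{9184}{\sqrt{216^{2} + \left(2 + 0\right)^{2}}} = - \frac{9184}{\sqrt{46656 + 2^{2}}} = - \frac{9184}{\sqrt{46656 + 4}} = - \frac{9184}{\sqrt{46660}} = - \frac{9184}{2 \sqrt{11665}} = - 9184 \frac{\sqrt{11665}}{23330} = - \frac{4592 \sqrt{11665}}{11665}$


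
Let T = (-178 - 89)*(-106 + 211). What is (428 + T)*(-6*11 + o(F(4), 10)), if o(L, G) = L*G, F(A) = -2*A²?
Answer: 10656302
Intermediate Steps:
T = -28035 (T = -267*105 = -28035)
o(L, G) = G*L
(428 + T)*(-6*11 + o(F(4), 10)) = (428 - 28035)*(-6*11 + 10*(-2*4²)) = -27607*(-66 + 10*(-2*16)) = -27607*(-66 + 10*(-32)) = -27607*(-66 - 320) = -27607*(-386) = 10656302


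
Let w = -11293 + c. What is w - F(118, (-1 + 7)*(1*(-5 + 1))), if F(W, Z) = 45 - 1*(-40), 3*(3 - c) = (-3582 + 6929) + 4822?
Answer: -14098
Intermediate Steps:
c = -2720 (c = 3 - ((-3582 + 6929) + 4822)/3 = 3 - (3347 + 4822)/3 = 3 - 1/3*8169 = 3 - 2723 = -2720)
w = -14013 (w = -11293 - 2720 = -14013)
F(W, Z) = 85 (F(W, Z) = 45 + 40 = 85)
w - F(118, (-1 + 7)*(1*(-5 + 1))) = -14013 - 1*85 = -14013 - 85 = -14098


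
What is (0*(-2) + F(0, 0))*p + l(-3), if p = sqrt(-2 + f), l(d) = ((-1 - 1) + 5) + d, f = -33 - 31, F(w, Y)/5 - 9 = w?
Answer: 45*I*sqrt(66) ≈ 365.58*I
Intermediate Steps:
F(w, Y) = 45 + 5*w
f = -64
l(d) = 3 + d (l(d) = (-2 + 5) + d = 3 + d)
p = I*sqrt(66) (p = sqrt(-2 - 64) = sqrt(-66) = I*sqrt(66) ≈ 8.124*I)
(0*(-2) + F(0, 0))*p + l(-3) = (0*(-2) + (45 + 5*0))*(I*sqrt(66)) + (3 - 3) = (0 + (45 + 0))*(I*sqrt(66)) + 0 = (0 + 45)*(I*sqrt(66)) + 0 = 45*(I*sqrt(66)) + 0 = 45*I*sqrt(66) + 0 = 45*I*sqrt(66)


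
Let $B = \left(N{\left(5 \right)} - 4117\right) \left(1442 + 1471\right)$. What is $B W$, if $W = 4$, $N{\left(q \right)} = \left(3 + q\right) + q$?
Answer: $-47819808$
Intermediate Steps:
$N{\left(q \right)} = 3 + 2 q$
$B = -11954952$ ($B = \left(\left(3 + 2 \cdot 5\right) - 4117\right) \left(1442 + 1471\right) = \left(\left(3 + 10\right) - 4117\right) 2913 = \left(13 - 4117\right) 2913 = \left(-4104\right) 2913 = -11954952$)
$B W = \left(-11954952\right) 4 = -47819808$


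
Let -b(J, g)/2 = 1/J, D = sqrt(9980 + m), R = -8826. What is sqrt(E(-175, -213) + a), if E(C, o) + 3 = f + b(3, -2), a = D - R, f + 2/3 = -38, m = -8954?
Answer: sqrt(79053 + 27*sqrt(114))/3 ≈ 93.892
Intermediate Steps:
f = -116/3 (f = -2/3 - 38 = -116/3 ≈ -38.667)
D = 3*sqrt(114) (D = sqrt(9980 - 8954) = sqrt(1026) = 3*sqrt(114) ≈ 32.031)
a = 8826 + 3*sqrt(114) (a = 3*sqrt(114) - 1*(-8826) = 3*sqrt(114) + 8826 = 8826 + 3*sqrt(114) ≈ 8858.0)
b(J, g) = -2/J
E(C, o) = -127/3 (E(C, o) = -3 + (-116/3 - 2/3) = -3 - 118/3 = -127/3)
sqrt(E(-175, -213) + a) = sqrt(-127/3 + (8826 + 3*sqrt(114))) = sqrt(26351/3 + 3*sqrt(114))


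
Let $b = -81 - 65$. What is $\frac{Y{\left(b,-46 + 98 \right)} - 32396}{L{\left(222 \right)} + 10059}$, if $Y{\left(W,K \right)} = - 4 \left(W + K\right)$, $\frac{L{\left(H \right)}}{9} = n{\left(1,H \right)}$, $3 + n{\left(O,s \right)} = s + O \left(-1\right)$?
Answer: $- \frac{32020}{12021} \approx -2.6637$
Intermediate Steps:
$n{\left(O,s \right)} = -3 + s - O$ ($n{\left(O,s \right)} = -3 + \left(s + O \left(-1\right)\right) = -3 - \left(O - s\right) = -3 + s - O$)
$b = -146$ ($b = -81 - 65 = -146$)
$L{\left(H \right)} = -36 + 9 H$ ($L{\left(H \right)} = 9 \left(-3 + H - 1\right) = 9 \left(-4 + H\right) = -36 + 9 H$)
$Y{\left(W,K \right)} = - 4 K - 4 W$ ($Y{\left(W,K \right)} = - 4 \left(K + W\right) = - 4 K - 4 W$)
$\frac{Y{\left(b,-46 + 98 \right)} - 32396}{L{\left(222 \right)} + 10059} = \frac{\left(- 4 \left(-46 + 98\right) - -584\right) - 32396}{\left(-36 + 9 \cdot 222\right) + 10059} = \frac{\left(\left(-4\right) 52 + 584\right) - 32396}{\left(-36 + 1998\right) + 10059} = \frac{\left(-208 + 584\right) - 32396}{1962 + 10059} = \frac{376 - 32396}{12021} = \left(-32020\right) \frac{1}{12021} = - \frac{32020}{12021}$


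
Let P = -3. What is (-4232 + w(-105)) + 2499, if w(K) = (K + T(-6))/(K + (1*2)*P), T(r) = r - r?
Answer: -64086/37 ≈ -1732.1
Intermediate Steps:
T(r) = 0
w(K) = K/(-6 + K) (w(K) = (K + 0)/(K + (1*2)*(-3)) = K/(K + 2*(-3)) = K/(K - 6) = K/(-6 + K))
(-4232 + w(-105)) + 2499 = (-4232 - 105/(-6 - 105)) + 2499 = (-4232 - 105/(-111)) + 2499 = (-4232 - 105*(-1/111)) + 2499 = (-4232 + 35/37) + 2499 = -156549/37 + 2499 = -64086/37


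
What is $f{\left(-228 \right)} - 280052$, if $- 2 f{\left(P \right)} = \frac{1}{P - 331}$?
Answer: $- \frac{313098135}{1118} \approx -2.8005 \cdot 10^{5}$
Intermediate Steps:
$f{\left(P \right)} = - \frac{1}{2 \left(-331 + P\right)}$ ($f{\left(P \right)} = - \frac{1}{2 \left(P - 331\right)} = - \frac{1}{2 \left(-331 + P\right)}$)
$f{\left(-228 \right)} - 280052 = - \frac{1}{-662 + 2 \left(-228\right)} - 280052 = - \frac{1}{-662 - 456} - 280052 = - \frac{1}{-1118} - 280052 = \left(-1\right) \left(- \frac{1}{1118}\right) - 280052 = \frac{1}{1118} - 280052 = - \frac{313098135}{1118}$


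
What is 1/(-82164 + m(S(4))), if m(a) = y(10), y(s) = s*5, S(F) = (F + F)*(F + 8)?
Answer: -1/82114 ≈ -1.2178e-5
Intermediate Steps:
S(F) = 2*F*(8 + F) (S(F) = (2*F)*(8 + F) = 2*F*(8 + F))
y(s) = 5*s
m(a) = 50 (m(a) = 5*10 = 50)
1/(-82164 + m(S(4))) = 1/(-82164 + 50) = 1/(-82114) = -1/82114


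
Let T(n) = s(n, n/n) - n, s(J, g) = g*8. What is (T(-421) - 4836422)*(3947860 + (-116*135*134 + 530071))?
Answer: -11507201819563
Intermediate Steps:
s(J, g) = 8*g
T(n) = 8 - n (T(n) = 8*(n/n) - n = 8*1 - n = 8 - n)
(T(-421) - 4836422)*(3947860 + (-116*135*134 + 530071)) = ((8 - 1*(-421)) - 4836422)*(3947860 + (-116*135*134 + 530071)) = ((8 + 421) - 4836422)*(3947860 + (-15660*134 + 530071)) = (429 - 4836422)*(3947860 + (-2098440 + 530071)) = -4835993*(3947860 - 1568369) = -4835993*2379491 = -11507201819563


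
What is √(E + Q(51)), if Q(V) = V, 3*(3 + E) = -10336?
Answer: 28*I*√39/3 ≈ 58.287*I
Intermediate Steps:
E = -10345/3 (E = -3 + (⅓)*(-10336) = -3 - 10336/3 = -10345/3 ≈ -3448.3)
√(E + Q(51)) = √(-10345/3 + 51) = √(-10192/3) = 28*I*√39/3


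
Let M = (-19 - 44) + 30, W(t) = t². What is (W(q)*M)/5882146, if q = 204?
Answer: -686664/2941073 ≈ -0.23347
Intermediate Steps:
M = -33 (M = -63 + 30 = -33)
(W(q)*M)/5882146 = (204²*(-33))/5882146 = (41616*(-33))*(1/5882146) = -1373328*1/5882146 = -686664/2941073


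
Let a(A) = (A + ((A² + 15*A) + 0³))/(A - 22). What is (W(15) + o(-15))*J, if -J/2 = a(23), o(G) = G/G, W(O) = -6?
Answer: 8970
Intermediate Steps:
o(G) = 1
a(A) = (A² + 16*A)/(-22 + A) (a(A) = (A + ((A² + 15*A) + 0))/(-22 + A) = (A + (A² + 15*A))/(-22 + A) = (A² + 16*A)/(-22 + A))
J = -1794 (J = -46*(16 + 23)/(-22 + 23) = -46*39/1 = -46*39 = -2*897 = -1794)
(W(15) + o(-15))*J = (-6 + 1)*(-1794) = -5*(-1794) = 8970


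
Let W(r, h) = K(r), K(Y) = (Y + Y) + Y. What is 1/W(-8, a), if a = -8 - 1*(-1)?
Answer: -1/24 ≈ -0.041667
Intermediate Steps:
a = -7 (a = -8 + 1 = -7)
K(Y) = 3*Y (K(Y) = 2*Y + Y = 3*Y)
W(r, h) = 3*r
1/W(-8, a) = 1/(3*(-8)) = 1/(-24) = -1/24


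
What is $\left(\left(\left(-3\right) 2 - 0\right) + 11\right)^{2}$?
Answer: $25$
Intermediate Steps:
$\left(\left(\left(-3\right) 2 - 0\right) + 11\right)^{2} = \left(\left(-6 + 0\right) + 11\right)^{2} = \left(-6 + 11\right)^{2} = 5^{2} = 25$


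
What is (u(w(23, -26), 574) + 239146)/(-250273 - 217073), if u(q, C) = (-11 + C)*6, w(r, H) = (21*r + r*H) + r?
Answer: -121262/233673 ≈ -0.51894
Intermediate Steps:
w(r, H) = 22*r + H*r (w(r, H) = (21*r + H*r) + r = 22*r + H*r)
u(q, C) = -66 + 6*C
(u(w(23, -26), 574) + 239146)/(-250273 - 217073) = ((-66 + 6*574) + 239146)/(-250273 - 217073) = ((-66 + 3444) + 239146)/(-467346) = (3378 + 239146)*(-1/467346) = 242524*(-1/467346) = -121262/233673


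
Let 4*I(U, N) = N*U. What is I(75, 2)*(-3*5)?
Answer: -1125/2 ≈ -562.50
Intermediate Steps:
I(U, N) = N*U/4 (I(U, N) = (N*U)/4 = N*U/4)
I(75, 2)*(-3*5) = ((¼)*2*75)*(-3*5) = (75/2)*(-15) = -1125/2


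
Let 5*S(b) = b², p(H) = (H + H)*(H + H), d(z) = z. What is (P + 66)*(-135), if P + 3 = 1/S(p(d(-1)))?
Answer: -136755/16 ≈ -8547.2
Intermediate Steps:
p(H) = 4*H² (p(H) = (2*H)*(2*H) = 4*H²)
S(b) = b²/5
P = -43/16 (P = -3 + 1/((4*(-1)²)²/5) = -3 + 1/((4*1)²/5) = -3 + 1/((⅕)*4²) = -3 + 1/((⅕)*16) = -3 + 1/(16/5) = -3 + 5/16 = -43/16 ≈ -2.6875)
(P + 66)*(-135) = (-43/16 + 66)*(-135) = (1013/16)*(-135) = -136755/16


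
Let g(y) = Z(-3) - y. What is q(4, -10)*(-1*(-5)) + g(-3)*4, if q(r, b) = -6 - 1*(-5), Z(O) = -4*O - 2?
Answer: 47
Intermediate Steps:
Z(O) = -2 - 4*O
q(r, b) = -1 (q(r, b) = -6 + 5 = -1)
g(y) = 10 - y (g(y) = (-2 - 4*(-3)) - y = (-2 + 12) - y = 10 - y)
q(4, -10)*(-1*(-5)) + g(-3)*4 = -(-1)*(-5) + (10 - 1*(-3))*4 = -1*5 + (10 + 3)*4 = -5 + 13*4 = -5 + 52 = 47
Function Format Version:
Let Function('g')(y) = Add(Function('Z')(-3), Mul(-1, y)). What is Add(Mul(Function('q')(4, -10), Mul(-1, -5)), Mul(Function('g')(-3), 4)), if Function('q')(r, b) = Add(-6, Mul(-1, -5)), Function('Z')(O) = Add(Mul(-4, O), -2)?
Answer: 47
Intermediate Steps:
Function('Z')(O) = Add(-2, Mul(-4, O))
Function('q')(r, b) = -1 (Function('q')(r, b) = Add(-6, 5) = -1)
Function('g')(y) = Add(10, Mul(-1, y)) (Function('g')(y) = Add(Add(-2, Mul(-4, -3)), Mul(-1, y)) = Add(Add(-2, 12), Mul(-1, y)) = Add(10, Mul(-1, y)))
Add(Mul(Function('q')(4, -10), Mul(-1, -5)), Mul(Function('g')(-3), 4)) = Add(Mul(-1, Mul(-1, -5)), Mul(Add(10, Mul(-1, -3)), 4)) = Add(Mul(-1, 5), Mul(Add(10, 3), 4)) = Add(-5, Mul(13, 4)) = Add(-5, 52) = 47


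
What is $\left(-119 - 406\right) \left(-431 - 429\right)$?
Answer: $451500$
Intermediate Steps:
$\left(-119 - 406\right) \left(-431 - 429\right) = \left(-525\right) \left(-860\right) = 451500$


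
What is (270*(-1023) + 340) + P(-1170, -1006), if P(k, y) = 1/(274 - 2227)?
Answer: -538774111/1953 ≈ -2.7587e+5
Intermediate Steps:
P(k, y) = -1/1953 (P(k, y) = 1/(-1953) = -1/1953)
(270*(-1023) + 340) + P(-1170, -1006) = (270*(-1023) + 340) - 1/1953 = (-276210 + 340) - 1/1953 = -275870 - 1/1953 = -538774111/1953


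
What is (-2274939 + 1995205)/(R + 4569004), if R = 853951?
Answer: -279734/5422955 ≈ -0.051583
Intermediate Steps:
(-2274939 + 1995205)/(R + 4569004) = (-2274939 + 1995205)/(853951 + 4569004) = -279734/5422955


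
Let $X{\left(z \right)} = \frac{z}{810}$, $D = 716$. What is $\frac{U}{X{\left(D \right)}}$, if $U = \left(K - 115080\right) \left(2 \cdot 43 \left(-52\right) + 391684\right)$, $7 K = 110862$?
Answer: $- \frac{7781652700020}{179} \approx -4.3473 \cdot 10^{10}$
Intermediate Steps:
$X{\left(z \right)} = \frac{z}{810}$ ($X{\left(z \right)} = z \frac{1}{810} = \frac{z}{810}$)
$K = \frac{110862}{7}$ ($K = \frac{1}{7} \cdot 110862 = \frac{110862}{7} \approx 15837.0$)
$U = -38427914568$ ($U = \left(\frac{110862}{7} - 115080\right) \left(2 \cdot 43 \left(-52\right) + 391684\right) = - \frac{694698 \left(86 \left(-52\right) + 391684\right)}{7} = - \frac{694698 \left(-4472 + 391684\right)}{7} = \left(- \frac{694698}{7}\right) 387212 = -38427914568$)
$\frac{U}{X{\left(D \right)}} = - \frac{38427914568}{\frac{1}{810} \cdot 716} = - \frac{38427914568}{\frac{358}{405}} = \left(-38427914568\right) \frac{405}{358} = - \frac{7781652700020}{179}$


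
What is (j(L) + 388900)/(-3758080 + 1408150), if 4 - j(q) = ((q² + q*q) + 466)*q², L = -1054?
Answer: 1234393008032/1174965 ≈ 1.0506e+6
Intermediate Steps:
j(q) = 4 - q²*(466 + 2*q²) (j(q) = 4 - ((q² + q*q) + 466)*q² = 4 - ((q² + q²) + 466)*q² = 4 - (2*q² + 466)*q² = 4 - (466 + 2*q²)*q² = 4 - q²*(466 + 2*q²))
(j(L) + 388900)/(-3758080 + 1408150) = ((4 - 466*(-1054)² - 2*(-1054)⁴) + 388900)/(-3758080 + 1408150) = ((4 - 466*1110916 - 2*1234134359056) + 388900)/(-2349930) = ((4 - 517686856 - 2468268718112) + 388900)*(-1/2349930) = (-2468786404964 + 388900)*(-1/2349930) = -2468786016064*(-1/2349930) = 1234393008032/1174965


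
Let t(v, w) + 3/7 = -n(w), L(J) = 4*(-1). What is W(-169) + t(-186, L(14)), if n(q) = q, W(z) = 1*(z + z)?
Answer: -2341/7 ≈ -334.43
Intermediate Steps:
L(J) = -4
W(z) = 2*z (W(z) = 1*(2*z) = 2*z)
t(v, w) = -3/7 - w
W(-169) + t(-186, L(14)) = 2*(-169) + (-3/7 - 1*(-4)) = -338 + (-3/7 + 4) = -338 + 25/7 = -2341/7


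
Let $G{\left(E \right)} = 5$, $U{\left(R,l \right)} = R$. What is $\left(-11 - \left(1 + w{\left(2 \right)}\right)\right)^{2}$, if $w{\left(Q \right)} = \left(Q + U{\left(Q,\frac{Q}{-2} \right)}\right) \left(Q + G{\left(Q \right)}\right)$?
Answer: $1600$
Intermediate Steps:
$w{\left(Q \right)} = 2 Q \left(5 + Q\right)$ ($w{\left(Q \right)} = \left(Q + Q\right) \left(Q + 5\right) = 2 Q \left(5 + Q\right)$)
$\left(-11 - \left(1 + w{\left(2 \right)}\right)\right)^{2} = \left(-11 - \left(1 + 2 \cdot 2 \left(5 + 2\right)\right)\right)^{2} = \left(-11 + \left(\left(-5 + 4\right) - 2 \cdot 2 \cdot 7\right)\right)^{2} = \left(-11 - 29\right)^{2} = \left(-40\right)^{2} = 1600$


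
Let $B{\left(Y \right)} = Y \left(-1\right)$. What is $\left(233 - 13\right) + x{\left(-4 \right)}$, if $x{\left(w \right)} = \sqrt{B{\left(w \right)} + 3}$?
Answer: $220 + \sqrt{7} \approx 222.65$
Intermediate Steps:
$B{\left(Y \right)} = - Y$
$x{\left(w \right)} = \sqrt{3 - w}$ ($x{\left(w \right)} = \sqrt{- w + 3} = \sqrt{3 - w}$)
$\left(233 - 13\right) + x{\left(-4 \right)} = \left(233 - 13\right) + \sqrt{3 - -4} = 220 + \sqrt{3 + 4} = 220 + \sqrt{7}$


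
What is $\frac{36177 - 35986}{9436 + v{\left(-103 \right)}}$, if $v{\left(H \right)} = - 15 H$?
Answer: $\frac{191}{10981} \approx 0.017394$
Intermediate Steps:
$\frac{36177 - 35986}{9436 + v{\left(-103 \right)}} = \frac{36177 - 35986}{9436 - -1545} = \frac{191}{9436 + 1545} = \frac{191}{10981}$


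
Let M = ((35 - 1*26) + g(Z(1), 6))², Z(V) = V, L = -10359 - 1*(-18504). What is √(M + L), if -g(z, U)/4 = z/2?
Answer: √8194 ≈ 90.521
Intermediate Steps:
L = 8145 (L = -10359 + 18504 = 8145)
g(z, U) = -2*z (g(z, U) = -4*z/2 = -2*z)
M = 49 (M = ((35 - 1*26) - 2*1)² = ((35 - 26) - 2)² = (9 - 2)² = 7² = 49)
√(M + L) = √(49 + 8145) = √8194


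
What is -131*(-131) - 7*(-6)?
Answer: 17203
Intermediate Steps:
-131*(-131) - 7*(-6) = 17161 + 42 = 17203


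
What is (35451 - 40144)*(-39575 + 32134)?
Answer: 34920613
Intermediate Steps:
(35451 - 40144)*(-39575 + 32134) = -4693*(-7441) = 34920613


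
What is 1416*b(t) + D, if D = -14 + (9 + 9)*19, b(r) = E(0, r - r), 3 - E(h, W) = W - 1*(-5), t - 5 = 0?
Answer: -2504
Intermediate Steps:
t = 5 (t = 5 + 0 = 5)
E(h, W) = -2 - W (E(h, W) = 3 - (W - 1*(-5)) = 3 - (W + 5) = 3 - (5 + W) = 3 + (-5 - W) = -2 - W)
b(r) = -2 (b(r) = -2 - (r - r) = -2 - 1*0 = -2 + 0 = -2)
D = 328 (D = -14 + 18*19 = -14 + 342 = 328)
1416*b(t) + D = 1416*(-2) + 328 = -2832 + 328 = -2504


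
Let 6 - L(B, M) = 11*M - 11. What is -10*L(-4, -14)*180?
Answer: -307800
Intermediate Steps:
L(B, M) = 17 - 11*M (L(B, M) = 6 - (11*M - 11) = 6 - (-11 + 11*M) = 6 + (11 - 11*M) = 17 - 11*M)
-10*L(-4, -14)*180 = -10*(17 - 11*(-14))*180 = -10*(17 + 154)*180 = -10*171*180 = -1710*180 = -307800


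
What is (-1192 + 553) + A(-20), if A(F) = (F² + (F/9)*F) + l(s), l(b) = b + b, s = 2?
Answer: -1715/9 ≈ -190.56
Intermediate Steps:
l(b) = 2*b
A(F) = 4 + 10*F²/9 (A(F) = (F² + (F/9)*F) + 2*2 = (F² + (F*(⅑))*F) + 4 = (F² + (F/9)*F) + 4 = (F² + F²/9) + 4 = 10*F²/9 + 4 = 4 + 10*F²/9)
(-1192 + 553) + A(-20) = (-1192 + 553) + (4 + (10/9)*(-20)²) = -639 + (4 + (10/9)*400) = -639 + (4 + 4000/9) = -639 + 4036/9 = -1715/9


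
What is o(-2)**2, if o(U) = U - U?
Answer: 0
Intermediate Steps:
o(U) = 0
o(-2)**2 = 0**2 = 0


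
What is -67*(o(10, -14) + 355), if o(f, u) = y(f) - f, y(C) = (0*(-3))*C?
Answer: -23115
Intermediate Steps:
y(C) = 0 (y(C) = 0*C = 0)
o(f, u) = -f (o(f, u) = 0 - f = -f)
-67*(o(10, -14) + 355) = -67*(-1*10 + 355) = -67*(-10 + 355) = -67*345 = -23115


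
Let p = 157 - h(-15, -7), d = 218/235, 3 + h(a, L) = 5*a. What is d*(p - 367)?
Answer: -28776/235 ≈ -122.45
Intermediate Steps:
h(a, L) = -3 + 5*a
d = 218/235 (d = 218*(1/235) = 218/235 ≈ 0.92766)
p = 235 (p = 157 - (-3 + 5*(-15)) = 157 - (-3 - 75) = 157 - 1*(-78) = 157 + 78 = 235)
d*(p - 367) = 218*(235 - 367)/235 = (218/235)*(-132) = -28776/235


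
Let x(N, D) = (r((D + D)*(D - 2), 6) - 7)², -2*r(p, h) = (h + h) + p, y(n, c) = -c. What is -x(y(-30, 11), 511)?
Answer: -67658252544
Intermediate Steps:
r(p, h) = -h - p/2 (r(p, h) = -((h + h) + p)/2 = -(2*h + p)/2 = -(p + 2*h)/2 = -h - p/2)
x(N, D) = (-13 - D*(-2 + D))² (x(N, D) = ((-1*6 - (D + D)*(D - 2)/2) - 7)² = ((-6 - 2*D*(-2 + D)/2) - 7)² = ((-6 - D*(-2 + D)) - 7)² = (-13 - D*(-2 + D))²)
-x(y(-30, 11), 511) = -(13 + 511*(-2 + 511))² = -(13 + 511*509)² = -(13 + 260099)² = -1*260112² = -1*67658252544 = -67658252544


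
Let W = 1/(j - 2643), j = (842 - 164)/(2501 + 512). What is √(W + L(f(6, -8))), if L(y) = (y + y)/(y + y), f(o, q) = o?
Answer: 2*√15845074287477/7962681 ≈ 0.99981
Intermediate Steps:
j = 678/3013 ≈ 0.22502
L(y) = 1 (L(y) = (2*y)/((2*y)) = (2*y)*(1/(2*y)) = 1)
W = -3013/7962681 (W = 1/(678/3013 - 2643) = 1/(-7962681/3013) = -3013/7962681 ≈ -0.00037839)
√(W + L(f(6, -8))) = √(-3013/7962681 + 1) = √(7959668/7962681) = 2*√15845074287477/7962681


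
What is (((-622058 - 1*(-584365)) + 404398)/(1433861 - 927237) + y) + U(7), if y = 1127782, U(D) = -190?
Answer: 571265536113/506624 ≈ 1.1276e+6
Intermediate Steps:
(((-622058 - 1*(-584365)) + 404398)/(1433861 - 927237) + y) + U(7) = (((-622058 - 1*(-584365)) + 404398)/(1433861 - 927237) + 1127782) - 190 = (((-622058 + 584365) + 404398)/506624 + 1127782) - 190 = ((-37693 + 404398)*(1/506624) + 1127782) - 190 = (366705*(1/506624) + 1127782) - 190 = (366705/506624 + 1127782) - 190 = 571361794673/506624 - 190 = 571265536113/506624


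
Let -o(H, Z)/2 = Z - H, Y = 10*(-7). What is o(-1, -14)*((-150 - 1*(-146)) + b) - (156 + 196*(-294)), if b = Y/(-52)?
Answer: 57399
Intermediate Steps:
Y = -70
o(H, Z) = -2*Z + 2*H (o(H, Z) = -2*(Z - H) = -2*Z + 2*H)
b = 35/26 (b = -70/(-52) = -70*(-1/52) = 35/26 ≈ 1.3462)
o(-1, -14)*((-150 - 1*(-146)) + b) - (156 + 196*(-294)) = (-2*(-14) + 2*(-1))*((-150 - 1*(-146)) + 35/26) - (156 + 196*(-294)) = (28 - 2)*((-150 + 146) + 35/26) - (156 - 57624) = 26*(-4 + 35/26) - 1*(-57468) = 26*(-69/26) + 57468 = -69 + 57468 = 57399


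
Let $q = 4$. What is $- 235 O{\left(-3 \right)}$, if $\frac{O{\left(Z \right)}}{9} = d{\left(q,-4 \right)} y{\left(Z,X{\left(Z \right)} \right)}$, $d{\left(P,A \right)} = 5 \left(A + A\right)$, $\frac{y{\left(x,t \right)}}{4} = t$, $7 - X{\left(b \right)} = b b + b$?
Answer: $338400$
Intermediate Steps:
$X{\left(b \right)} = 7 - b - b^{2}$ ($X{\left(b \right)} = 7 - \left(b b + b\right) = 7 - \left(b^{2} + b\right) = 7 - \left(b + b^{2}\right) = 7 - b - b^{2}$)
$y{\left(x,t \right)} = 4 t$
$d{\left(P,A \right)} = 10 A$ ($d{\left(P,A \right)} = 5 \cdot 2 A = 10 A$)
$O{\left(Z \right)} = -10080 + 1440 Z + 1440 Z^{2}$ ($O{\left(Z \right)} = 9 \cdot 10 \left(-4\right) 4 \left(7 - Z - Z^{2}\right) = 9 \left(- 40 \left(28 - 4 Z - 4 Z^{2}\right)\right) = 9 \left(-1120 + 160 Z + 160 Z^{2}\right) = -10080 + 1440 Z + 1440 Z^{2}$)
$- 235 O{\left(-3 \right)} = - 235 \left(-10080 + 1440 \left(-3\right) + 1440 \left(-3\right)^{2}\right) = - 235 \left(-10080 - 4320 + 1440 \cdot 9\right) = - 235 \left(-10080 - 4320 + 12960\right) = \left(-235\right) \left(-1440\right) = 338400$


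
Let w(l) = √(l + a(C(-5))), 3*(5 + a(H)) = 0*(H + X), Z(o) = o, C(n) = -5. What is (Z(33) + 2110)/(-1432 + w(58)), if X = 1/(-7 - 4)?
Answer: -3068776/2050571 - 2143*√53/2050571 ≈ -1.5042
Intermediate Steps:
X = -1/11 (X = 1/(-11) = -1/11 ≈ -0.090909)
a(H) = -5 (a(H) = -5 + (0*(H - 1/11))/3 = -5 + (0*(-1/11 + H))/3 = -5 + (⅓)*0 = -5 + 0 = -5)
w(l) = √(-5 + l) (w(l) = √(l - 5) = √(-5 + l))
(Z(33) + 2110)/(-1432 + w(58)) = (33 + 2110)/(-1432 + √(-5 + 58)) = 2143/(-1432 + √53)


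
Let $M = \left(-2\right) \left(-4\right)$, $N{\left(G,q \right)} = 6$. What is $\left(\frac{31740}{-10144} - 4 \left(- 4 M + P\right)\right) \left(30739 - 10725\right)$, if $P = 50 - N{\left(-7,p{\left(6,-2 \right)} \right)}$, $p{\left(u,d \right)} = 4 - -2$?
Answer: $- \frac{1297537641}{1268} \approx -1.0233 \cdot 10^{6}$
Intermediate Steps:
$p{\left(u,d \right)} = 6$ ($p{\left(u,d \right)} = 4 + 2 = 6$)
$M = 8$
$P = 44$ ($P = 50 - 6 = 44$)
$\left(\frac{31740}{-10144} - 4 \left(- 4 M + P\right)\right) \left(30739 - 10725\right) = \left(\frac{31740}{-10144} - 4 \left(\left(-4\right) 8 + 44\right)\right) \left(30739 - 10725\right) = \left(31740 \left(- \frac{1}{10144}\right) - 4 \left(-32 + 44\right)\right) 20014 = \left(- \frac{7935}{2536} - 48\right) 20014 = \left(- \frac{129663}{2536}\right) 20014 = - \frac{1297537641}{1268}$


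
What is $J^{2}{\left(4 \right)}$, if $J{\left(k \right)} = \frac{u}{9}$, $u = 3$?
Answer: $\frac{1}{9} \approx 0.11111$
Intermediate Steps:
$J{\left(k \right)} = \frac{1}{3}$ ($J{\left(k \right)} = \frac{3}{9} = 3 \cdot \frac{1}{9} = \frac{1}{3}$)
$J^{2}{\left(4 \right)} = \left(\frac{1}{3}\right)^{2} = \frac{1}{9}$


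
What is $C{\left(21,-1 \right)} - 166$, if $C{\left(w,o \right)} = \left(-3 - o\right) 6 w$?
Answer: $-418$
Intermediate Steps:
$C{\left(w,o \right)} = w \left(-18 - 6 o\right)$ ($C{\left(w,o \right)} = \left(-18 - 6 o\right) w = w \left(-18 - 6 o\right)$)
$C{\left(21,-1 \right)} - 166 = \left(-6\right) 21 \left(3 - 1\right) - 166 = \left(-6\right) 21 \cdot 2 - 166 = -252 - 166 = -418$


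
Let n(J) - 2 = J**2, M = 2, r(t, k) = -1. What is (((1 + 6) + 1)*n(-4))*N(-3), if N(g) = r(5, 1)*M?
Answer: -288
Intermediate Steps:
N(g) = -2 (N(g) = -1*2 = -2)
n(J) = 2 + J**2
(((1 + 6) + 1)*n(-4))*N(-3) = (((1 + 6) + 1)*(2 + (-4)**2))*(-2) = ((7 + 1)*(2 + 16))*(-2) = (8*18)*(-2) = 144*(-2) = -288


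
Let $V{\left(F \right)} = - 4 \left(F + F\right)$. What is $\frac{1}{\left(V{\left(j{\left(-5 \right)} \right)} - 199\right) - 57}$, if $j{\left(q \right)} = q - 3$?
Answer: $- \frac{1}{192} \approx -0.0052083$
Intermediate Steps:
$j{\left(q \right)} = -3 + q$
$V{\left(F \right)} = - 8 F$ ($V{\left(F \right)} = - 4 \cdot 2 F = - 8 F$)
$\frac{1}{\left(V{\left(j{\left(-5 \right)} \right)} - 199\right) - 57} = \frac{1}{\left(- 8 \left(-3 - 5\right) - 199\right) - 57} = \frac{1}{\left(\left(-8\right) \left(-8\right) - 199\right) - 57} = \frac{1}{\left(64 - 199\right) - 57} = \frac{1}{-135 - 57} = \frac{1}{-192} = - \frac{1}{192}$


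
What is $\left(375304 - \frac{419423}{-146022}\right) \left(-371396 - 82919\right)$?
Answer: $- \frac{24897852254328965}{146022} \approx -1.7051 \cdot 10^{11}$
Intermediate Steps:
$\left(375304 - \frac{419423}{-146022}\right) \left(-371396 - 82919\right) = \left(375304 - - \frac{419423}{146022}\right) \left(-454315\right) = \left(375304 + \frac{419423}{146022}\right) \left(-454315\right) = \frac{54803060111}{146022} \left(-454315\right) = - \frac{24897852254328965}{146022}$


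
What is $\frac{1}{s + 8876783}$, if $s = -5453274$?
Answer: $\frac{1}{3423509} \approx 2.921 \cdot 10^{-7}$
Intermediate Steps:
$\frac{1}{s + 8876783} = \frac{1}{-5453274 + 8876783} = \frac{1}{3423509}$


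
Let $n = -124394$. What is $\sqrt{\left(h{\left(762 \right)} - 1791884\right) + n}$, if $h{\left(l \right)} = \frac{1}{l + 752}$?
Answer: $\frac{i \sqrt{4392484764974}}{1514} \approx 1384.3 i$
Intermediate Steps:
$h{\left(l \right)} = \frac{1}{752 + l}$
$\sqrt{\left(h{\left(762 \right)} - 1791884\right) + n} = \sqrt{\left(\frac{1}{752 + 762} - 1791884\right) - 124394} = \sqrt{\left(\frac{1}{1514} - 1791884\right) - 124394} = \sqrt{- \frac{2712912375}{1514} - 124394} = \sqrt{- \frac{2901244891}{1514}} = \frac{i \sqrt{4392484764974}}{1514}$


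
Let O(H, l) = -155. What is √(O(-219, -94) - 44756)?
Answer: I*√44911 ≈ 211.92*I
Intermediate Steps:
√(O(-219, -94) - 44756) = √(-155 - 44756) = √(-44911) = I*√44911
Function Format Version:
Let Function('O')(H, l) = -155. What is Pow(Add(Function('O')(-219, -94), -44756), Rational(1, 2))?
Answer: Mul(I, Pow(44911, Rational(1, 2))) ≈ Mul(211.92, I)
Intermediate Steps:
Pow(Add(Function('O')(-219, -94), -44756), Rational(1, 2)) = Pow(Add(-155, -44756), Rational(1, 2)) = Pow(-44911, Rational(1, 2)) = Mul(I, Pow(44911, Rational(1, 2)))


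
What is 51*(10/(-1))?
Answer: -510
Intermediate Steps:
51*(10/(-1)) = 51*(10*(-1)) = 51*(-10) = -510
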